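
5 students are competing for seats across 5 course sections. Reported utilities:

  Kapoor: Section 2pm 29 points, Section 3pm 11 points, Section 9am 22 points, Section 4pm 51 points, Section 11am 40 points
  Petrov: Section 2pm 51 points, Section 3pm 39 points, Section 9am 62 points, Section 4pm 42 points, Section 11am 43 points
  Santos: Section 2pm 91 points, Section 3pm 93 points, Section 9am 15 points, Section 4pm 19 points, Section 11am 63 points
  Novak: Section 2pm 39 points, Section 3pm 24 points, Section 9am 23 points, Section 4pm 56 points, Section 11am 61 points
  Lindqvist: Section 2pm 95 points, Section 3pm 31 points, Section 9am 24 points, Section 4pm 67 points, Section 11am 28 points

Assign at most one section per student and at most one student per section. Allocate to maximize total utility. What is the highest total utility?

Max total: 362 points

This is a one-to-one assignment (maximum-weight bipartite matching).
Optimal: Kapoor→Section 4pm (51 points), Petrov→Section 9am (62 points), Santos→Section 3pm (93 points), Novak→Section 11am (61 points), Lindqvist→Section 2pm (95 points) — total 51+62+93+61+95 = 362 points.
Column-greedy (each section in turn goes to its best remaining student) gives 346 points, worse by 16.
Swapping Petrov↔Kapoor (Petrov→Section 4pm 42 points, Kapoor→Section 9am 22 points) loses 49.
No other one-to-one assignment exceeds 362 points.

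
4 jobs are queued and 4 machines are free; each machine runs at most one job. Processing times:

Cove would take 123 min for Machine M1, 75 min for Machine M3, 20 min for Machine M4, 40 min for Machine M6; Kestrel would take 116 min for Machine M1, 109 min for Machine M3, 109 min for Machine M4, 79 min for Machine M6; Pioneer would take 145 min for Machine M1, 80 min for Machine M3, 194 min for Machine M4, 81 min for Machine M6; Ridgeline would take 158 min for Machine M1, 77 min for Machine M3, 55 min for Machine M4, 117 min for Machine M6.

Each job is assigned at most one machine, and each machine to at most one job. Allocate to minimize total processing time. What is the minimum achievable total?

Min total: 291 min

Optimal: Cove→Machine M6 (40 min), Kestrel→Machine M1 (116 min), Pioneer→Machine M3 (80 min), Ridgeline→Machine M4 (55 min) — total 40+116+80+55 = 291 min.
Next-best assignment: Cove→Machine M4, Kestrel→Machine M1, Pioneer→Machine M6, Ridgeline→Machine M3 = 294 min.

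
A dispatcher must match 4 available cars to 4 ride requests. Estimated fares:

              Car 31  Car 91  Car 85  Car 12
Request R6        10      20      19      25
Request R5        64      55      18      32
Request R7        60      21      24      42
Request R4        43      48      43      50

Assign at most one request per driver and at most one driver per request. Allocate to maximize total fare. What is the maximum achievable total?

Optimal: Car 31→Request R7 ($60), Car 91→Request R5 ($55), Car 85→Request R6 ($19), Car 12→Request R4 ($50) — total 60+55+19+50 = $184.
Column-greedy (each request in turn goes to its best remaining driver) gives $161, worse by 23.
Next-best assignment: Car 31→Request R7, Car 91→Request R5, Car 85→Request R4, Car 12→Request R6 = $183.
No other one-to-one assignment exceeds $184.

Maximum total: $184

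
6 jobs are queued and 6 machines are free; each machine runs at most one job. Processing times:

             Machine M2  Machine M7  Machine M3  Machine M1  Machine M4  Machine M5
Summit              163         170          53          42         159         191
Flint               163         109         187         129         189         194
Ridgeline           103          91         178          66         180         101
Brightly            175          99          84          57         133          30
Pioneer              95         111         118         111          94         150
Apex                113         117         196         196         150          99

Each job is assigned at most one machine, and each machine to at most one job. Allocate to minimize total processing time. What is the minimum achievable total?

Optimal: Summit→Machine M3 (53 min), Flint→Machine M7 (109 min), Ridgeline→Machine M1 (66 min), Brightly→Machine M5 (30 min), Pioneer→Machine M4 (94 min), Apex→Machine M2 (113 min) — total 53+109+66+30+94+113 = 465 min.
Min-entry greedy (repeatedly take the single cheapest remaining cell) gives 557 min, worse by 92.
Swapping Brightly↔Apex (Brightly→Machine M2 175 min, Apex→Machine M5 99 min) adds 131.
No other one-to-one assignment undercuts 465 min.

Minimum total: 465 min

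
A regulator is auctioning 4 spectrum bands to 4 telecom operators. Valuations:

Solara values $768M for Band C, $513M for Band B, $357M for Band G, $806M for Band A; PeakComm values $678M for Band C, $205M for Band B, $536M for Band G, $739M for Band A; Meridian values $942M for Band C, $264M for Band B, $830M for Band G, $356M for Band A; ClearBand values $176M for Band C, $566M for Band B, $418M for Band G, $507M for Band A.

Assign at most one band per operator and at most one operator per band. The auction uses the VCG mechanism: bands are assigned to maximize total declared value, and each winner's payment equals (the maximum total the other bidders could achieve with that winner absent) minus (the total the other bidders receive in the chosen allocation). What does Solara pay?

Efficient allocation: Solara→Band C ($768M), PeakComm→Band A ($739M), Meridian→Band G ($830M), ClearBand→Band B ($566M); total welfare W = $2903M.
Solara receives Band C at value $768M, so the others get W − 768 = $2135M.
Without Solara: best allocation of the remaining 3 bidders over all 4 bands is PeakComm→Band A ($739M), Meridian→Band C ($942M), ClearBand→Band B ($566M), total $2247M.
VCG payment = (others' best without Solara) − (others' welfare with Solara) = 2247 − 2135 = $112M.

Solara pays $112M.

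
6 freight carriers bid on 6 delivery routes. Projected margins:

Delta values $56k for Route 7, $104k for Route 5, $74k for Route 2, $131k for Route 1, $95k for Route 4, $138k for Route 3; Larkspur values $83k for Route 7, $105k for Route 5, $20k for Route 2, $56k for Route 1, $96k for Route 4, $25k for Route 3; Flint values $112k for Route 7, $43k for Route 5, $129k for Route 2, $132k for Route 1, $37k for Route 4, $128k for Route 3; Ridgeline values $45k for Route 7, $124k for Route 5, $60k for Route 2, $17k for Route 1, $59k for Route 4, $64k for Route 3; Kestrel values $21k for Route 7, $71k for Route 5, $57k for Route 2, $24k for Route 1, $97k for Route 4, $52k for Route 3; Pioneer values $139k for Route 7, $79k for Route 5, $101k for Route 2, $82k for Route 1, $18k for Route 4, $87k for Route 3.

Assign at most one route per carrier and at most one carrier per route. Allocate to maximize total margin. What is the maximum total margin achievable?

Maximum total: $686k

Optimal: Delta→Route 3 ($138k), Larkspur→Route 4 ($96k), Flint→Route 1 ($132k), Ridgeline→Route 5 ($124k), Kestrel→Route 2 ($57k), Pioneer→Route 7 ($139k) — total 138+96+132+124+57+139 = $686k.
Row-greedy (each carrier in turn takes its best remaining route) gives $671k, worse by 15.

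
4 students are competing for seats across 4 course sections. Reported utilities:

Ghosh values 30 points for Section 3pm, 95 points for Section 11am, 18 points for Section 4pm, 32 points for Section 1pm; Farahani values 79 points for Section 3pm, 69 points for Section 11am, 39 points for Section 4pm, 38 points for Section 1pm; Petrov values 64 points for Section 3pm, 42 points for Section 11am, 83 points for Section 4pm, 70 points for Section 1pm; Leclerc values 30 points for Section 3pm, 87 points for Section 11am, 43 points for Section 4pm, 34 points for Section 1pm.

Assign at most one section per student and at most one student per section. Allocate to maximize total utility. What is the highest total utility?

Optimal: Ghosh→Section 11am (95 points), Farahani→Section 3pm (79 points), Petrov→Section 4pm (83 points), Leclerc→Section 1pm (34 points) — total 95+79+83+34 = 291 points.
Next-best assignment: Ghosh→Section 11am, Farahani→Section 3pm, Petrov→Section 1pm, Leclerc→Section 4pm = 287 points.
Every other assignment is strictly worse.

Maximum total: 291 points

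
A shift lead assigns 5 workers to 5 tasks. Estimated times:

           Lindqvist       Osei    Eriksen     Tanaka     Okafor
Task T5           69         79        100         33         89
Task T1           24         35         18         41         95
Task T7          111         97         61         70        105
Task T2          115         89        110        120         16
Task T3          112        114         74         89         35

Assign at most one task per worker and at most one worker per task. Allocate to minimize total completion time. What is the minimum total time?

Optimal: Lindqvist→Task T1 (24 min), Osei→Task T2 (89 min), Eriksen→Task T7 (61 min), Tanaka→Task T5 (33 min), Okafor→Task T3 (35 min) — total 24+89+61+33+35 = 242 min.
Min-entry greedy (repeatedly take the single cheapest remaining cell) gives 276 min, worse by 34.
Checked against all permutations: 242 min is optimal.

Min total: 242 min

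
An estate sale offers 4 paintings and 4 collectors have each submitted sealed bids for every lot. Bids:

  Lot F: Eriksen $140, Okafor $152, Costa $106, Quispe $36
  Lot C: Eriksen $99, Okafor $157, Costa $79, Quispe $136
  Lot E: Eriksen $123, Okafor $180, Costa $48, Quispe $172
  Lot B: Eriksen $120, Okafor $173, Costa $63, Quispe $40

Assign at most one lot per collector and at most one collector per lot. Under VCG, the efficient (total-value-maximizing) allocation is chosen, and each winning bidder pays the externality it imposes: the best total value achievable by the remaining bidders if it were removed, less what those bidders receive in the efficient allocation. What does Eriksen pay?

Eriksen pays $27.

Efficient allocation: Eriksen→Lot F ($140), Okafor→Lot B ($173), Costa→Lot C ($79), Quispe→Lot E ($172); total welfare W = $564.
Eriksen receives Lot F at value $140, so the others get W − 140 = $424.
Without Eriksen: best allocation of the remaining 3 bidders over all 4 lots is Okafor→Lot B ($173), Costa→Lot F ($106), Quispe→Lot E ($172), total $451.
VCG payment = (others' best without Eriksen) − (others' welfare with Eriksen) = 451 − 424 = $27.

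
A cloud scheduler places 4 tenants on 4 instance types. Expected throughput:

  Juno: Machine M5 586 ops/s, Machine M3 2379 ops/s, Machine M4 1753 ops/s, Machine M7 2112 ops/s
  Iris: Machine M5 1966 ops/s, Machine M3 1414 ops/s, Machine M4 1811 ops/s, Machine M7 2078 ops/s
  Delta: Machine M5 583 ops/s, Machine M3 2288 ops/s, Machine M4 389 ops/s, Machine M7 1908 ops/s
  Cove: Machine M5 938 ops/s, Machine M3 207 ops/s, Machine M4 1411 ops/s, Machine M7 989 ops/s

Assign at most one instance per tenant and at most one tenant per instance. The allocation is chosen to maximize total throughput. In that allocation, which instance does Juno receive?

This is the linear assignment problem.
Optimal: Juno→Machine M7 (2112 ops/s), Iris→Machine M5 (1966 ops/s), Delta→Machine M3 (2288 ops/s), Cove→Machine M4 (1411 ops/s) — total 2112+1966+2288+1411 = 7777 ops/s.
Row-greedy (each tenant in turn takes its best remaining instance) gives 6451 ops/s, worse by 1326.
Swapping Delta↔Iris (Delta→Machine M5 583 ops/s, Iris→Machine M3 1414 ops/s) loses 2257.
Juno's own top instance is Machine M3 (2379 ops/s), but forcing Juno→Machine M3 and reassigning the rest optimally gives only 7664 ops/s — worse by 113.

Juno receives Machine M7.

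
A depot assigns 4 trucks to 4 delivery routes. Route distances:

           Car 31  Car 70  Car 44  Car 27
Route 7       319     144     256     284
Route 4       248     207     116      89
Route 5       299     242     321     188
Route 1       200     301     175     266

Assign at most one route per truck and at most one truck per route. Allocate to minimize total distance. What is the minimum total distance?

Min total: 648 km

This is the linear assignment problem.
Optimal: Car 31→Route 1 (200 km), Car 70→Route 7 (144 km), Car 44→Route 4 (116 km), Car 27→Route 5 (188 km) — total 200+144+116+188 = 648 km.
Column-greedy (each route in turn goes to its cheapest remaining truck) gives 707 km, worse by 59.
Next-best assignment: Car 31→Route 5, Car 70→Route 7, Car 44→Route 1, Car 27→Route 4 = 707 km.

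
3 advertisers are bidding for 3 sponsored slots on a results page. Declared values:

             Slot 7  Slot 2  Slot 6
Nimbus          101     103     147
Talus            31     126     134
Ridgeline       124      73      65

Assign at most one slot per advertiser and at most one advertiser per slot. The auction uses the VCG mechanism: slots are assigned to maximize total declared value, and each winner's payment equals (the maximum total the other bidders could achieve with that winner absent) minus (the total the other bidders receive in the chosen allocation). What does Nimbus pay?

Efficient allocation: Nimbus→Slot 6 ($147), Talus→Slot 2 ($126), Ridgeline→Slot 7 ($124); total welfare W = $397.
Nimbus receives Slot 6 at value $147, so the others get W − 147 = $250.
Without Nimbus: best allocation of the remaining 2 bidders over all 3 slots is Talus→Slot 6 ($134), Ridgeline→Slot 7 ($124), total $258.
VCG payment = (others' best without Nimbus) − (others' welfare with Nimbus) = 258 − 250 = $8.

Nimbus pays $8.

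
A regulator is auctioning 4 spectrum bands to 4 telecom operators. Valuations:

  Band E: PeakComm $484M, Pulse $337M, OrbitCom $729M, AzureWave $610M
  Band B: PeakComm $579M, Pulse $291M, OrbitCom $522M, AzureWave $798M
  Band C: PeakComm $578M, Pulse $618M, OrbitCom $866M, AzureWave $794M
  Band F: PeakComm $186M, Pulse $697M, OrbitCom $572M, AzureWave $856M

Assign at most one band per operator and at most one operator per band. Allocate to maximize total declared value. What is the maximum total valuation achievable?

Treat this as an assignment problem: match each operator to one band.
Optimal: PeakComm→Band E ($484M), Pulse→Band F ($697M), OrbitCom→Band C ($866M), AzureWave→Band B ($798M) — total 484+697+866+798 = $2845M.
Max-entry greedy (repeatedly take the single best remaining cell) gives $2638M, worse by 207.

Maximum total: $2845M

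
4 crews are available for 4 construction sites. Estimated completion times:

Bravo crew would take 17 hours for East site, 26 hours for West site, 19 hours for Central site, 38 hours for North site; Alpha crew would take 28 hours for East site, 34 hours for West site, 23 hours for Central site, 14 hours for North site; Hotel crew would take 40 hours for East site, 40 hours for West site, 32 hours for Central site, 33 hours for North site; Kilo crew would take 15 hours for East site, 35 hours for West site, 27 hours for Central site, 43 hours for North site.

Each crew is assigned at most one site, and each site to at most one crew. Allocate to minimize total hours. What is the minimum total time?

Minimum total: 87 hours

Optimal: Bravo crew→West site (26 hours), Alpha crew→North site (14 hours), Hotel crew→Central site (32 hours), Kilo crew→East site (15 hours) — total 26+14+32+15 = 87 hours.
Row-greedy (each crew in turn takes its cheapest remaining site) gives 98 hours, worse by 11.
Next-best assignment: Bravo crew→Central site, Alpha crew→North site, Hotel crew→West site, Kilo crew→East site = 88 hours.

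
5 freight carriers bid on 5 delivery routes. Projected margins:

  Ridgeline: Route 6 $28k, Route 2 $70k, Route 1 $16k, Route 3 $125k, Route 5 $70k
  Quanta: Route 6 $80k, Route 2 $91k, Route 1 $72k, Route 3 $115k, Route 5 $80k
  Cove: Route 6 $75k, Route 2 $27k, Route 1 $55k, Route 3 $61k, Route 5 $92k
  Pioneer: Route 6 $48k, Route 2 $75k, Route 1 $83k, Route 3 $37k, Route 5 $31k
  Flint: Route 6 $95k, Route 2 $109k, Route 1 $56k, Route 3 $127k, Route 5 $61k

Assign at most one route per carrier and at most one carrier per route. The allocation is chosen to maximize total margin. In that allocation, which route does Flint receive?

Flint receives Route 2.

Treat this as an assignment problem: match each carrier to one route.
Optimal: Ridgeline→Route 3 ($125k), Quanta→Route 6 ($80k), Cove→Route 5 ($92k), Pioneer→Route 1 ($83k), Flint→Route 2 ($109k) — total 125+80+92+83+109 = $489k.
Max-entry greedy (repeatedly take the single best remaining cell) gives $421k, worse by 68.
Next-best assignment: Ridgeline→Route 3, Quanta→Route 2, Cove→Route 5, Pioneer→Route 1, Flint→Route 6 = $486k.
Every other assignment is strictly worse.
Flint's own top route is Route 3 ($127k), but forcing Flint→Route 3 and reassigning the rest optimally gives only $452k — worse by 37.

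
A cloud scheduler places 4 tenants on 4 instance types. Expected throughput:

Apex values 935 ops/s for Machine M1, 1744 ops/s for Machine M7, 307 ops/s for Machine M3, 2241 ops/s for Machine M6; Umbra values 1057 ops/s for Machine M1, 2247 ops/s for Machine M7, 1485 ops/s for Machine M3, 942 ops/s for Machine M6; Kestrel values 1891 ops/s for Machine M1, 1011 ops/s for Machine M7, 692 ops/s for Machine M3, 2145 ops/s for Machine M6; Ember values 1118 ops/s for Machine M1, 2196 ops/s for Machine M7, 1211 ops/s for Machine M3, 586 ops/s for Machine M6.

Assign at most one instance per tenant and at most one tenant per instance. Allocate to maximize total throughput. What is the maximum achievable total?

Maximum total: 7813 ops/s

This is a one-to-one assignment (maximum-weight bipartite matching).
Optimal: Apex→Machine M6 (2241 ops/s), Umbra→Machine M3 (1485 ops/s), Kestrel→Machine M1 (1891 ops/s), Ember→Machine M7 (2196 ops/s) — total 2241+1485+1891+2196 = 7813 ops/s.
Column-greedy (each instance in turn goes to its best remaining tenant) gives 7590 ops/s, worse by 223.
Swapping Ember↔Umbra (Ember→Machine M3 1211 ops/s, Umbra→Machine M7 2247 ops/s) loses 223.
Every other assignment is strictly worse.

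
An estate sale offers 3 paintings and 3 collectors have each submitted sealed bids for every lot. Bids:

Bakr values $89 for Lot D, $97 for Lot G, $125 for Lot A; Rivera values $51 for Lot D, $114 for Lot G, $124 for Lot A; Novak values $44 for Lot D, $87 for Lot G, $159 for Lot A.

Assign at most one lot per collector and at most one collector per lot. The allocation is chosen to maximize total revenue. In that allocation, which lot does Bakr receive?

Bakr receives Lot D.

Treat this as an assignment problem: match each collector to one lot.
Optimal: Bakr→Lot D ($89), Rivera→Lot G ($114), Novak→Lot A ($159) — total 89+114+159 = $362.
Row-greedy (each collector in turn takes its best remaining lot) gives $283, worse by 79.
Every other assignment is strictly worse.
Bakr's own top lot is Lot A ($125), but forcing Bakr→Lot A and reassigning the rest optimally gives only $283 — worse by 79.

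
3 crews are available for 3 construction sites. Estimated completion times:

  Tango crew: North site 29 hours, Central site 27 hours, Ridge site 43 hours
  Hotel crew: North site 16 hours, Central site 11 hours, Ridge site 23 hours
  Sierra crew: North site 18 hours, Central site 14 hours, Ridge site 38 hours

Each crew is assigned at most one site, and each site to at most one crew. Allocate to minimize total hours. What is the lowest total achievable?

Optimal: Tango crew→North site (29 hours), Hotel crew→Ridge site (23 hours), Sierra crew→Central site (14 hours) — total 29+23+14 = 66 hours.
Row-greedy (each crew in turn takes its cheapest remaining site) gives 81 hours, worse by 15.
Next-best assignment: Tango crew→Central site, Hotel crew→Ridge site, Sierra crew→North site = 68 hours.

Minimum total: 66 hours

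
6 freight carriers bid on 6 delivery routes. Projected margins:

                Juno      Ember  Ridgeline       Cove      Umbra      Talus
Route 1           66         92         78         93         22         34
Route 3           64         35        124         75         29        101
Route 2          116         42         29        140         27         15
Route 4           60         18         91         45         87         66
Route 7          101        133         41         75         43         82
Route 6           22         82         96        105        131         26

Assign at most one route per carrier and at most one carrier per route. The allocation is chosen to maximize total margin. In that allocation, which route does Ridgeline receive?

Optimal: Juno→Route 2 ($116k), Ember→Route 7 ($133k), Ridgeline→Route 4 ($91k), Cove→Route 1 ($93k), Umbra→Route 6 ($131k), Talus→Route 3 ($101k) — total 116+133+91+93+131+101 = $665k.
Column-greedy (each route in turn goes to its best remaining carrier) gives $579k, worse by 86.
Ridgeline's own top route is Route 3 ($124k), but forcing Ridgeline→Route 3 and reassigning the rest optimally gives only $663k — worse by 2.

Ridgeline receives Route 4.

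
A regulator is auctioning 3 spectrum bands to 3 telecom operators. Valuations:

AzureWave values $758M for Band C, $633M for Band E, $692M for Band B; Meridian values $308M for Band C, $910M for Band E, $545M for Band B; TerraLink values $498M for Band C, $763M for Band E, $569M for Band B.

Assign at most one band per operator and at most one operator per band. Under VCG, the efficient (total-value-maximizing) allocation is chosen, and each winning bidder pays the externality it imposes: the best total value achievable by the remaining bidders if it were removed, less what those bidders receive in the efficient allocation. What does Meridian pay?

Meridian pays $194M.

Efficient allocation: AzureWave→Band C ($758M), Meridian→Band E ($910M), TerraLink→Band B ($569M); total welfare W = $2237M.
Meridian receives Band E at value $910M, so the others get W − 910 = $1327M.
Without Meridian: best allocation of the remaining 2 bidders over all 3 bands is AzureWave→Band C ($758M), TerraLink→Band E ($763M), total $1521M.
VCG payment = (others' best without Meridian) − (others' welfare with Meridian) = 1521 − 1327 = $194M.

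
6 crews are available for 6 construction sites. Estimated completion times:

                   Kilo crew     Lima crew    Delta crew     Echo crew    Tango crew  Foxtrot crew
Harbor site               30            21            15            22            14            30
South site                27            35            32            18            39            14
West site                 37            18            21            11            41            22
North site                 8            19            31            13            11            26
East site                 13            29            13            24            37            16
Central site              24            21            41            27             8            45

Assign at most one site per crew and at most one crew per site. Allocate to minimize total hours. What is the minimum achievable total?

Min total: 75 hours

Optimal: Kilo crew→North site (8 hours), Lima crew→Harbor site (21 hours), Delta crew→East site (13 hours), Echo crew→West site (11 hours), Tango crew→Central site (8 hours), Foxtrot crew→South site (14 hours) — total 8+21+13+11+8+14 = 75 hours.
Column-greedy (each site in turn goes to its cheapest remaining crew) gives 81 hours, worse by 6.
No other one-to-one assignment undercuts 75 hours.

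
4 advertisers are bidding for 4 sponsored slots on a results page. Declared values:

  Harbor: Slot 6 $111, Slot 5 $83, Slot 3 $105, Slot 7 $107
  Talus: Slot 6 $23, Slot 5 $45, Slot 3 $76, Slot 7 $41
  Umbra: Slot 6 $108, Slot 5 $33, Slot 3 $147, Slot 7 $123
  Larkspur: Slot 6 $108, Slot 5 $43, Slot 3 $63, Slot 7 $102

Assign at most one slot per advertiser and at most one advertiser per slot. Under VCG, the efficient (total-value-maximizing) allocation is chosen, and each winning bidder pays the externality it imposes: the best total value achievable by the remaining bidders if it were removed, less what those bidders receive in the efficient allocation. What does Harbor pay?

Harbor pays $7.

Efficient allocation: Harbor→Slot 7 ($107), Talus→Slot 5 ($45), Umbra→Slot 3 ($147), Larkspur→Slot 6 ($108); total welfare W = $407.
Harbor receives Slot 7 at value $107, so the others get W − 107 = $300.
Without Harbor: best allocation of the remaining 3 bidders over all 4 slots is Talus→Slot 3 ($76), Umbra→Slot 7 ($123), Larkspur→Slot 6 ($108), total $307.
VCG payment = (others' best without Harbor) − (others' welfare with Harbor) = 307 − 300 = $7.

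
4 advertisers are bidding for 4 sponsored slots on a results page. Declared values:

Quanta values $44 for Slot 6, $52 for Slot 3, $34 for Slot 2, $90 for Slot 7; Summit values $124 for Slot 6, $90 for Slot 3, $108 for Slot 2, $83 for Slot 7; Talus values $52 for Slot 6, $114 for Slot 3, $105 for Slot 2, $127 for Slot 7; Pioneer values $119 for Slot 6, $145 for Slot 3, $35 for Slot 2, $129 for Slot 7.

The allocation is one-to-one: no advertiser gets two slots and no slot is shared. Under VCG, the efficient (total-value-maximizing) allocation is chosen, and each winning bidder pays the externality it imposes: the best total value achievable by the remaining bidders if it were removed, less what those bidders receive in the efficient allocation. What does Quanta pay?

Quanta pays $22.

Efficient allocation: Quanta→Slot 7 ($90), Summit→Slot 6 ($124), Talus→Slot 2 ($105), Pioneer→Slot 3 ($145); total welfare W = $464.
Quanta receives Slot 7 at value $90, so the others get W − 90 = $374.
Without Quanta: best allocation of the remaining 3 bidders over all 4 slots is Summit→Slot 6 ($124), Talus→Slot 7 ($127), Pioneer→Slot 3 ($145), total $396.
VCG payment = (others' best without Quanta) − (others' welfare with Quanta) = 396 − 374 = $22.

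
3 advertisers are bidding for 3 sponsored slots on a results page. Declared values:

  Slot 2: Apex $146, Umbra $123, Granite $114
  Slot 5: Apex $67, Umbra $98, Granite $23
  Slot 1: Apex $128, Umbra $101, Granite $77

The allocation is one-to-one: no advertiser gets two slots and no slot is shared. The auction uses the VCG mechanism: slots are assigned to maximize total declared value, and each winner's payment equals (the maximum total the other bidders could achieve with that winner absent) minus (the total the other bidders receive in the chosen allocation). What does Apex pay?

Efficient allocation: Apex→Slot 1 ($128), Umbra→Slot 5 ($98), Granite→Slot 2 ($114); total welfare W = $340.
Apex receives Slot 1 at value $128, so the others get W − 128 = $212.
Without Apex: best allocation of the remaining 2 bidders over all 3 slots is Umbra→Slot 1 ($101), Granite→Slot 2 ($114), total $215.
VCG payment = (others' best without Apex) − (others' welfare with Apex) = 215 − 212 = $3.

Apex pays $3.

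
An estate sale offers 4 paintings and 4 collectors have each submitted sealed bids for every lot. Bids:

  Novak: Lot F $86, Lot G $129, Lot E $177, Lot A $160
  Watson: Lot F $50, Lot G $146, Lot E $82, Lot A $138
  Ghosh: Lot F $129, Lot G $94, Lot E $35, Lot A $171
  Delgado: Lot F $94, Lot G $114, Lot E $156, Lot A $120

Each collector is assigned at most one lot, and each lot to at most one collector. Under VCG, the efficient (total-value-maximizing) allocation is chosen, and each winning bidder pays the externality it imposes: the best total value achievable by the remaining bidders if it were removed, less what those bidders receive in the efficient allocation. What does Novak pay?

Novak pays $42.

Efficient allocation: Novak→Lot A ($160), Watson→Lot G ($146), Ghosh→Lot F ($129), Delgado→Lot E ($156); total welfare W = $591.
Novak receives Lot A at value $160, so the others get W − 160 = $431.
Without Novak: best allocation of the remaining 3 bidders over all 4 lots is Watson→Lot G ($146), Ghosh→Lot A ($171), Delgado→Lot E ($156), total $473.
VCG payment = (others' best without Novak) − (others' welfare with Novak) = 473 − 431 = $42.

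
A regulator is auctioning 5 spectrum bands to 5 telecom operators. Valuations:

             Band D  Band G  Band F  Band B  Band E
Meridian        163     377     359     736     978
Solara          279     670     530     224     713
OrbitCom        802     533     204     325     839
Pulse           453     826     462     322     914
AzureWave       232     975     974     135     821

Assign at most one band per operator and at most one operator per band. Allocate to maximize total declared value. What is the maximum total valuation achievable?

Maximum total: $4096M

Optimal: Meridian→Band B ($736M), Solara→Band G ($670M), OrbitCom→Band D ($802M), Pulse→Band E ($914M), AzureWave→Band F ($974M) — total 736+670+802+914+974 = $4096M.
Max-entry greedy (repeatedly take the single best remaining cell) gives $3607M, worse by 489.
No other one-to-one assignment exceeds $4096M.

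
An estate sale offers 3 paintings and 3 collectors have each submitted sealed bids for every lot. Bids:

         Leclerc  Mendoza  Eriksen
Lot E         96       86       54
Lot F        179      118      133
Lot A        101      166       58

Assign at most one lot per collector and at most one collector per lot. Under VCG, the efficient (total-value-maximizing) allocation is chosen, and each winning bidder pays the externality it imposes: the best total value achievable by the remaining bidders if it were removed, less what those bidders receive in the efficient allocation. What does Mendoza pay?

Efficient allocation: Leclerc→Lot F ($179), Mendoza→Lot A ($166), Eriksen→Lot E ($54); total welfare W = $399.
Mendoza receives Lot A at value $166, so the others get W − 166 = $233.
Without Mendoza: best allocation of the remaining 2 bidders over all 3 lots is Leclerc→Lot F ($179), Eriksen→Lot A ($58), total $237.
VCG payment = (others' best without Mendoza) − (others' welfare with Mendoza) = 237 − 233 = $4.

Mendoza pays $4.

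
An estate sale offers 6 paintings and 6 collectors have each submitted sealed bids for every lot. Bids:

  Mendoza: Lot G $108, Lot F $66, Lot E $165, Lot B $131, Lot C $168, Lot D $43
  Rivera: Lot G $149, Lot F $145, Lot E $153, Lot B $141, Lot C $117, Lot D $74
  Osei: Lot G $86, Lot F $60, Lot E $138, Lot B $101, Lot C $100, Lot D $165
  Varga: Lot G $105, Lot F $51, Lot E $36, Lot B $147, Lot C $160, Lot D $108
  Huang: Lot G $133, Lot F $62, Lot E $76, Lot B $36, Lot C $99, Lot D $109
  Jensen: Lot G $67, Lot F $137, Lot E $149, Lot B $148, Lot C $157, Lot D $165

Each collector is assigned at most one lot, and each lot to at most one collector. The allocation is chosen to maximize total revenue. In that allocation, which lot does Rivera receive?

Optimal: Mendoza→Lot E ($165), Rivera→Lot F ($145), Osei→Lot D ($165), Varga→Lot C ($160), Huang→Lot G ($133), Jensen→Lot B ($148) — total 165+145+165+160+133+148 = $916.
Max-entry greedy (repeatedly take the single best remaining cell) gives $818, worse by 98.
Swapping Varga↔Mendoza (Varga→Lot E $36, Mendoza→Lot C $168) loses 121.
Checked against all permutations: $916 is optimal.
Rivera's own top lot is Lot E ($153), but forcing Rivera→Lot E and reassigning the rest optimally gives only $903 — worse by 13.

Rivera receives Lot F.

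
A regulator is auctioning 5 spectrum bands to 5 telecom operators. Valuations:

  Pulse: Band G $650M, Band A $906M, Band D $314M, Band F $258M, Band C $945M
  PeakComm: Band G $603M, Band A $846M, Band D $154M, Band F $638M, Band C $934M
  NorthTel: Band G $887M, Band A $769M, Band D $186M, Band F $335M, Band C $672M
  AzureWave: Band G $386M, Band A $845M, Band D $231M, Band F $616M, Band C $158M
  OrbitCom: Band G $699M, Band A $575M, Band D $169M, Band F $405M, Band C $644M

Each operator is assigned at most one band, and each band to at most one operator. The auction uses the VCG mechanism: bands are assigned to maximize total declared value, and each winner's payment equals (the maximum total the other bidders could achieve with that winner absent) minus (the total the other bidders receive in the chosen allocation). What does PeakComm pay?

Efficient allocation: Pulse→Band A ($906M), PeakComm→Band C ($934M), NorthTel→Band G ($887M), AzureWave→Band F ($616M), OrbitCom→Band D ($169M); total welfare W = $3512M.
PeakComm receives Band C at value $934M, so the others get W − 934 = $2578M.
Without PeakComm: best allocation of the remaining 4 bidders over all 5 bands is Pulse→Band C ($945M), NorthTel→Band G ($887M), AzureWave→Band A ($845M), OrbitCom→Band F ($405M), total $3082M.
VCG payment = (others' best without PeakComm) − (others' welfare with PeakComm) = 3082 − 2578 = $504M.

PeakComm pays $504M.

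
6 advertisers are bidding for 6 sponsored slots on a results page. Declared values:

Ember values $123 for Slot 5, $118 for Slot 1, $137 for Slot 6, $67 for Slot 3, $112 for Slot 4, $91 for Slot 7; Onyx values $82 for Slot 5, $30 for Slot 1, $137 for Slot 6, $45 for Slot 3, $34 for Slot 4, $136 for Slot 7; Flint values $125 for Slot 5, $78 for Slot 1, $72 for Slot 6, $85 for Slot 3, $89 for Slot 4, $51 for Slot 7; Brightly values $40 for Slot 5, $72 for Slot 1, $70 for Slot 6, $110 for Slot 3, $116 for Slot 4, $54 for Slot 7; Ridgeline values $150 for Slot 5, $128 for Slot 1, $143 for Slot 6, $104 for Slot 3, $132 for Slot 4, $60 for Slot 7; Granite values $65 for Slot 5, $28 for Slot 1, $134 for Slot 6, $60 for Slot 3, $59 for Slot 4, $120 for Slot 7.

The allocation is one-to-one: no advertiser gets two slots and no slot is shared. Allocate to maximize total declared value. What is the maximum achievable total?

Optimal: Ember→Slot 1 ($118), Onyx→Slot 7 ($136), Flint→Slot 5 ($125), Brightly→Slot 3 ($110), Ridgeline→Slot 4 ($132), Granite→Slot 6 ($134) — total 118+136+125+110+132+134 = $755.
Max-entry greedy (repeatedly take the single best remaining cell) gives $652, worse by 103.
Next-best assignment: Ember→Slot 4, Onyx→Slot 7, Flint→Slot 5, Brightly→Slot 3, Ridgeline→Slot 1, Granite→Slot 6 = $745.

Max total: $755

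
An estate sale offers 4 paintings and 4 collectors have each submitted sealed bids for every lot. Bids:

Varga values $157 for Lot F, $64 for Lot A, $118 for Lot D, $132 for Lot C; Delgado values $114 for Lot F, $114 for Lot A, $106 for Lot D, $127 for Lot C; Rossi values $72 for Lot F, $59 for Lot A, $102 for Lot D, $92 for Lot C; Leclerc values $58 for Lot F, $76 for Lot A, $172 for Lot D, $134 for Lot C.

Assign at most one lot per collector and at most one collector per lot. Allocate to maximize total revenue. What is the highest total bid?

Optimal: Varga→Lot F ($157), Delgado→Lot A ($114), Rossi→Lot C ($92), Leclerc→Lot D ($172) — total 157+114+92+172 = $535.
Max-entry greedy (repeatedly take the single best remaining cell) gives $515, worse by 20.
Next-best assignment: Varga→Lot F, Delgado→Lot C, Rossi→Lot A, Leclerc→Lot D = $515.
No other one-to-one assignment exceeds $535.

Max total: $535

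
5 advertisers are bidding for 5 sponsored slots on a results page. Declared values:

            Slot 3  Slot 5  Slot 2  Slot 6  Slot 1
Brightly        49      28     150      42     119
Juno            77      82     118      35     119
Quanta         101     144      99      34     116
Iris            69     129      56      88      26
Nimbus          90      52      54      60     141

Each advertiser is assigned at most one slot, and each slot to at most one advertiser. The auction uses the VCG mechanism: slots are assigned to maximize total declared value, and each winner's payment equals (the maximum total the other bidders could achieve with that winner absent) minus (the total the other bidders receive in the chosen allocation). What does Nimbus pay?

Efficient allocation: Brightly→Slot 2 ($150), Juno→Slot 3 ($77), Quanta→Slot 5 ($144), Iris→Slot 6 ($88), Nimbus→Slot 1 ($141); total welfare W = $600.
Nimbus receives Slot 1 at value $141, so the others get W − 141 = $459.
Without Nimbus: best allocation of the remaining 4 bidders over all 5 slots is Brightly→Slot 2 ($150), Juno→Slot 1 ($119), Quanta→Slot 5 ($144), Iris→Slot 6 ($88), total $501.
VCG payment = (others' best without Nimbus) − (others' welfare with Nimbus) = 501 − 459 = $42.

Nimbus pays $42.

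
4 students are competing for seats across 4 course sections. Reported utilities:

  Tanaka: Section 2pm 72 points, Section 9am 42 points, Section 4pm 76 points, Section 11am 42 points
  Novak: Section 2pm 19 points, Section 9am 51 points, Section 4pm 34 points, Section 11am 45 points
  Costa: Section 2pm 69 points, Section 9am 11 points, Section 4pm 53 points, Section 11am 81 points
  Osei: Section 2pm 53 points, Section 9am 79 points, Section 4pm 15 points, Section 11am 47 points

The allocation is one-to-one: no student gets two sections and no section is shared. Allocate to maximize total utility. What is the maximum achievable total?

Maximum total: 269 points

Optimal: Tanaka→Section 4pm (76 points), Novak→Section 11am (45 points), Costa→Section 2pm (69 points), Osei→Section 9am (79 points) — total 76+45+69+79 = 269 points.
Next-best assignment: Tanaka→Section 2pm, Novak→Section 4pm, Costa→Section 11am, Osei→Section 9am = 266 points.
Swapping Costa↔Novak (Costa→Section 11am 81 points, Novak→Section 2pm 19 points) loses 14.
Checked against all permutations: 269 points is optimal.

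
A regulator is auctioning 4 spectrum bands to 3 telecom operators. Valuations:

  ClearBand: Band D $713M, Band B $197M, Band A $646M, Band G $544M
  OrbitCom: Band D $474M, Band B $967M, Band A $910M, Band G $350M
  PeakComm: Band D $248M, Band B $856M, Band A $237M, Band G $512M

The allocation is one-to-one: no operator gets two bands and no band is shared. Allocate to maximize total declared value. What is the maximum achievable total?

Max total: $2479M

This is the linear assignment problem.
Optimal: ClearBand→Band D ($713M), OrbitCom→Band A ($910M), PeakComm→Band B ($856M) — total 713+910+856 = $2479M.
Column-greedy (each band in turn goes to its best remaining operator) gives $1917M, worse by 562.
Next-best assignment: ClearBand→Band G, OrbitCom→Band A, PeakComm→Band B = $2310M.
Swapping ClearBand↔OrbitCom (ClearBand→Band A $646M, OrbitCom→Band D $474M) loses 503.
No other one-to-one assignment exceeds $2479M.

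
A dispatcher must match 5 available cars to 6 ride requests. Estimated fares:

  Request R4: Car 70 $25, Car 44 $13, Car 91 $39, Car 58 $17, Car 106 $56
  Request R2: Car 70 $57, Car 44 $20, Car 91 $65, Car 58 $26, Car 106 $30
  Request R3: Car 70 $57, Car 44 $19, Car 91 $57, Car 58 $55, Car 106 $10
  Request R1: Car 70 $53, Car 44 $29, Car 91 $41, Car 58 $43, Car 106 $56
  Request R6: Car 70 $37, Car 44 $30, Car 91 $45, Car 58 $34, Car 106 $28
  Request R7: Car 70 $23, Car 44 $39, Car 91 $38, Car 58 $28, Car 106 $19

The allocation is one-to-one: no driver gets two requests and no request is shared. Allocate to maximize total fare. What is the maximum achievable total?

Max total: $268

This is the linear assignment problem.
Optimal: Car 70→Request R1 ($53), Car 44→Request R7 ($39), Car 91→Request R2 ($65), Car 58→Request R3 ($55), Car 106→Request R4 ($56) — total 53+39+65+55+56 = $268.
Max-entry greedy (repeatedly take the single best remaining cell) gives $260, worse by 8.
Next-best assignment: Car 70→Request R3, Car 44→Request R7, Car 91→Request R2, Car 58→Request R1, Car 106→Request R4 = $260.
No other one-to-one assignment exceeds $268.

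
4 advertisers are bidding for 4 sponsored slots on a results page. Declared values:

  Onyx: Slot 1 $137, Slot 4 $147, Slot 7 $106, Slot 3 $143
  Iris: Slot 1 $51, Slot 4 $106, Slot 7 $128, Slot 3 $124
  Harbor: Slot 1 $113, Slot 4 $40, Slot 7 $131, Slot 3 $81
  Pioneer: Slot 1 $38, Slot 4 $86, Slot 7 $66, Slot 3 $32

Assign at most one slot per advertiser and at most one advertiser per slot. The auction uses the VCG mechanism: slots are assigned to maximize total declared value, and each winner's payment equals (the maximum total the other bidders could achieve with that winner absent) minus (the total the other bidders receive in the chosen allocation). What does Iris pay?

Efficient allocation: Onyx→Slot 1 ($137), Iris→Slot 3 ($124), Harbor→Slot 7 ($131), Pioneer→Slot 4 ($86); total welfare W = $478.
Iris receives Slot 3 at value $124, so the others get W − 124 = $354.
Without Iris: best allocation of the remaining 3 bidders over all 4 slots is Onyx→Slot 3 ($143), Harbor→Slot 7 ($131), Pioneer→Slot 4 ($86), total $360.
VCG payment = (others' best without Iris) − (others' welfare with Iris) = 360 − 354 = $6.

Iris pays $6.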